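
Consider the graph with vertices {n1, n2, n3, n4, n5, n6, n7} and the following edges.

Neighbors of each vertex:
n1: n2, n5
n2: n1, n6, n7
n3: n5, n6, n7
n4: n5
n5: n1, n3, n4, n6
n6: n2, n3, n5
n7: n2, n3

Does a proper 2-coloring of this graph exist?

No

n3, n5, n6 are pairwise adjacent, so at least 3 colors are needed.
So 2 colors are not enough.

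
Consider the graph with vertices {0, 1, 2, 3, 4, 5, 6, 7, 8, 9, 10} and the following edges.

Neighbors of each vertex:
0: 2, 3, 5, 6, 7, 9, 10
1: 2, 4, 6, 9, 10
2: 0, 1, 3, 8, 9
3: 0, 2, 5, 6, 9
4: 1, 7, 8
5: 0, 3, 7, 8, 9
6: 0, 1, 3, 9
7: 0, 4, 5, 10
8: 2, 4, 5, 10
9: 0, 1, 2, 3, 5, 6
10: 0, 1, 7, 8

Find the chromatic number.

4

0, 3, 5, 9 are mutually adjacent (a clique of size 4), so at least 4 colors are needed.
A valid assignment using 4 colors: 0=red, 1=red, 2=green, 3=yellow, 4=green, 5=green, 6=green, 7=blue, 8=red, 9=blue, 10=green. No two adjacent vertices share a color.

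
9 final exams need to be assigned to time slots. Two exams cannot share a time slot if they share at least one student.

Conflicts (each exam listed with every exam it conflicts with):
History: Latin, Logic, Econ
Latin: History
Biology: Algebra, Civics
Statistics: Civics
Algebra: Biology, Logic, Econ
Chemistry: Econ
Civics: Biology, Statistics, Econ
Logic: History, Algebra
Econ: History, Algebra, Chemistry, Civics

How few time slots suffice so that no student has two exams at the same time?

2

Statistics and Civics conflict, so at least 2 time slots are needed.
2 time slots suffice: time slot 1 → {Latin, Biology, Statistics, Logic, Econ}; time slot 2 → {History, Algebra, Chemistry, Civics}. Every pair that conflicts lands in different time slots.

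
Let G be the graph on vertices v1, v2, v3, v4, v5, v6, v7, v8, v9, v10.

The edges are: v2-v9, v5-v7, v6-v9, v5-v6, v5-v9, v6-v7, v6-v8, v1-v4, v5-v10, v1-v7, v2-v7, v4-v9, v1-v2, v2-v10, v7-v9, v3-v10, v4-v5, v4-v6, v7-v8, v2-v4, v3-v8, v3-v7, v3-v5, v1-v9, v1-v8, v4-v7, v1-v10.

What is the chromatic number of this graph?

v4, v5, v6, v7, v9 are mutually adjacent (a clique of size 5), so at least 5 colors are needed.
A valid assignment using 5 colors: v1=3, v2=5, v3=4, v4=4, v5=3, v6=5, v7=1, v8=2, v9=2, v10=1. Each edge has distinct colors on its endpoints.

5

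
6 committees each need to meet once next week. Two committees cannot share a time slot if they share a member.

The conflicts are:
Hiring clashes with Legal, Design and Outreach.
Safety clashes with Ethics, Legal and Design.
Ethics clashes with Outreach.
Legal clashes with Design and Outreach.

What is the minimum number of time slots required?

Safety, Legal, Design pairwise conflict, so at least 3 time slots are needed.
Using 3 time slots: Hiring=2, Safety=2, Ethics=1, Legal=1, Design=3, Outreach=3. Each listed conflict is separated.

3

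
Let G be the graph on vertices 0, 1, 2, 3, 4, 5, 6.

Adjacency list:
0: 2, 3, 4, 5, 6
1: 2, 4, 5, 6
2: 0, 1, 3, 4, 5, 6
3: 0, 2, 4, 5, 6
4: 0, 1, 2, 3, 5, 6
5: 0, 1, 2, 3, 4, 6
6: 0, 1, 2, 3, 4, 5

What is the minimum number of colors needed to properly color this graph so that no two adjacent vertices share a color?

6

0, 2, 3, 4, 5, 6 are mutually adjacent (a clique of size 6), so at least 6 colors are needed.
A valid assignment using 6 colors: 0=orange, 1=purple, 2=red, 3=purple, 4=yellow, 5=green, 6=blue. Each edge has distinct colors on its endpoints.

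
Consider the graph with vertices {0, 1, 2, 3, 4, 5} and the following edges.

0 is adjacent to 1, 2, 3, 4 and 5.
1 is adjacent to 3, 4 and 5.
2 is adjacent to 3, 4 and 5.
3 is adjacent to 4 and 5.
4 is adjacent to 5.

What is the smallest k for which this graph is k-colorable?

5

0, 1, 3, 4, 5 are pairwise adjacent (a clique of size 5), so at least 5 colors are needed.
5 colors suffice: color red → {5}; color blue → {0}; color green → {4}; color yellow → {3}; color purple → {1, 2}. No two adjacent vertices share a color.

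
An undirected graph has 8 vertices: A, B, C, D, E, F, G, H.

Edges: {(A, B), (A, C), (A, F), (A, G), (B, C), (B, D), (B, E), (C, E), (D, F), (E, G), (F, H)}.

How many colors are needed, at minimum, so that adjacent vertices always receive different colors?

A, B, C form a triangle, so at least 3 colors are needed.
3 colors suffice: color red → {A, D, E, H}; color blue → {B, F, G}; color green → {C}. No two adjacent vertices share a color.

3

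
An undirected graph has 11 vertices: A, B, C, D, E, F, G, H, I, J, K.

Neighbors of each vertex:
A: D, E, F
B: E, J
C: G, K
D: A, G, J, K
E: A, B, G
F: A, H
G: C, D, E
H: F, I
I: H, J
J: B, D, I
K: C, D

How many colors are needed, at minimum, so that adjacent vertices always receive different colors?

3

The cycle B-J-D-G-E-B has odd length 5, so it cannot be 2-colored; at least 3 colors are needed.
One proper 3-coloring: A=blue, B=green, C=red, D=red, E=red, F=red, G=blue, H=blue, I=red, J=blue, K=blue. No two adjacent vertices share a color.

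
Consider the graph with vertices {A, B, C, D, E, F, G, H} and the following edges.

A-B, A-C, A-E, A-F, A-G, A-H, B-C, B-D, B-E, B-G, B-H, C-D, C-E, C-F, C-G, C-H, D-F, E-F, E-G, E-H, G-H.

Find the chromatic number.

A, B, C, E, G, H are mutually adjacent (a clique of size 6), so at least 6 colors are needed.
One proper 6-coloring: A=3, B=4, C=1, D=2, E=2, F=4, G=5, H=6. Every edge joins two different colors.

6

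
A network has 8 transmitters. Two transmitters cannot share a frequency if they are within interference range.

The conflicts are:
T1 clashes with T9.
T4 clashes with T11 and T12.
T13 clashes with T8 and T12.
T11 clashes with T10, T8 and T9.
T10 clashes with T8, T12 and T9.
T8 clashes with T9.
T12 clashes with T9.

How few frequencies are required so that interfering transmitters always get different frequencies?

T11, T10, T8, T9 pairwise conflict, so at least 4 frequencies are needed.
4 frequencies suffice: T1=2, T4=1, T13=1, T11=2, T10=3, T8=4, T12=2, T9=1. Each listed conflict is separated.

4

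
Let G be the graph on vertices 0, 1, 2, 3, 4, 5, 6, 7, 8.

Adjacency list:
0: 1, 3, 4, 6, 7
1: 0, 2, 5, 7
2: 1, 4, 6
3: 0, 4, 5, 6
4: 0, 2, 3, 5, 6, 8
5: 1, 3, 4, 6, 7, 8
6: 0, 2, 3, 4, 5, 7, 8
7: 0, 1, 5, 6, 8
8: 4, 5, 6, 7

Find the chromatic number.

4

5, 6, 7, 8 form a clique, so at least 4 colors are needed.
4 colors suffice: 0=green, 1=red, 2=green, 3=yellow, 4=blue, 5=green, 6=red, 7=blue, 8=yellow. No two adjacent vertices share a color.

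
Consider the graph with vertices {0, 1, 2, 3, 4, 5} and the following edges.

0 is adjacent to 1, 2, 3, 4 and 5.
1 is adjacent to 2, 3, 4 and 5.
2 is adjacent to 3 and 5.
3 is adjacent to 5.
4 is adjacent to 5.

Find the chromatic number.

5

0, 1, 2, 3, 5 form a clique, so at least 5 colors are needed.
5 colors suffice: color a → {0}; color b → {5}; color c → {1}; color d → {3, 4}; color e → {2}. Every edge joins two different colors.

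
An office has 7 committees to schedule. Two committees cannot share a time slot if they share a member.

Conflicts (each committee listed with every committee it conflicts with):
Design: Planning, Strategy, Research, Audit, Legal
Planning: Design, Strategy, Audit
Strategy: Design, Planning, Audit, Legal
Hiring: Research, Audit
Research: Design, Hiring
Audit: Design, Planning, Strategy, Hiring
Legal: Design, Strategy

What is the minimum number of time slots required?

4

Design, Planning, Strategy, Audit are mutually in conflict, so at least 4 time slots are needed.
4 time slots suffice: time slot 1 → {Design, Hiring}; time slot 2 → {Strategy, Research}; time slot 3 → {Audit, Legal}; time slot 4 → {Planning}. No two conflicting committees share a time slot.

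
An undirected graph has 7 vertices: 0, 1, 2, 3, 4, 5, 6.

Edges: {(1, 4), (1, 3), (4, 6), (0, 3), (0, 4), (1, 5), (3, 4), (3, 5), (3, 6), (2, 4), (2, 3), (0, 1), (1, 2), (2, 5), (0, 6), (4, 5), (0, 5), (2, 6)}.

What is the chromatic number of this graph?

5

1, 2, 3, 4, 5 form a clique, so at least 5 colors are needed.
5 colors suffice: 0=green, 1=purple, 2=green, 3=blue, 4=red, 5=yellow, 6=yellow. No two adjacent vertices share a color.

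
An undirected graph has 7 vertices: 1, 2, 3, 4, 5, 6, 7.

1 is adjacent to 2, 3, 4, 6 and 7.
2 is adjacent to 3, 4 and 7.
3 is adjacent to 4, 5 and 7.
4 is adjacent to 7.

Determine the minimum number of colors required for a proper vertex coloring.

5

1, 2, 3, 4, 7 are mutually adjacent (a clique of size 5), so at least 5 colors are needed.
A valid assignment using 5 colors: 1=blue, 2=purple, 3=red, 4=green, 5=blue, 6=red, 7=yellow. Every edge joins two different colors.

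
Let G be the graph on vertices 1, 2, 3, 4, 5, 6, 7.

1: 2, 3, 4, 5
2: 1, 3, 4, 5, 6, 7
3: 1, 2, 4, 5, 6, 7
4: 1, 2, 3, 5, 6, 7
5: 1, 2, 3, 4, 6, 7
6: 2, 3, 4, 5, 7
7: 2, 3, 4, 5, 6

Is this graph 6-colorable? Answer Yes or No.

Yes

The chromatic number is 6. 2, 3, 4, 5, 6, 7 are pairwise adjacent (a clique of size 6), so at least 6 colors are needed.
A valid assignment using 6 colors: 1=purple, 2=yellow, 3=green, 4=blue, 5=red, 6=purple, 7=orange.
That is already a proper 6-coloring.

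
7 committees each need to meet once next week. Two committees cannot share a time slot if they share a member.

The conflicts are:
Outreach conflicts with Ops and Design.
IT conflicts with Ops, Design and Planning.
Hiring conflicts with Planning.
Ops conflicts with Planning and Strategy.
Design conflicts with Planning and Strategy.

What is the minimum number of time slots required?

IT, Ops, Planning all conflict with each other, so at least 3 time slots are needed.
3 time slots suffice: time slot 1 → {Hiring, Ops, Design}; time slot 2 → {Outreach, Planning, Strategy}; time slot 3 → {IT}. Every pair that conflicts lands in different time slots.

3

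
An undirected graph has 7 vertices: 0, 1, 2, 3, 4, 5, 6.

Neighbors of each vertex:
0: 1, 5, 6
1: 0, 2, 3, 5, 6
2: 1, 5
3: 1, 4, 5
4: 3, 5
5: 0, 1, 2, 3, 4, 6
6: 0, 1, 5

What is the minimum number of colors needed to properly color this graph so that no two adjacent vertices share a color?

4

0, 1, 5, 6 are mutually adjacent (a clique of size 4), so at least 4 colors are needed.
4 colors suffice: color red → {5}; color blue → {1, 4}; color green → {0, 2, 3}; color yellow → {6}. No two adjacent vertices share a color.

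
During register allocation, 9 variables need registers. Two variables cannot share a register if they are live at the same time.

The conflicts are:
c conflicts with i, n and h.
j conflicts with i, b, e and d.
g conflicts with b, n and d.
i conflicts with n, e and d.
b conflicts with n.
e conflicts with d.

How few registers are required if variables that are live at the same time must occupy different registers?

j, i, e, d pairwise conflict, so at least 4 registers are needed.
4 registers suffice: register 1 → {g, i, h}; register 2 → {j, n}; register 3 → {c, b, d}; register 4 → {e}. Every pair that conflicts lands in different registers.

4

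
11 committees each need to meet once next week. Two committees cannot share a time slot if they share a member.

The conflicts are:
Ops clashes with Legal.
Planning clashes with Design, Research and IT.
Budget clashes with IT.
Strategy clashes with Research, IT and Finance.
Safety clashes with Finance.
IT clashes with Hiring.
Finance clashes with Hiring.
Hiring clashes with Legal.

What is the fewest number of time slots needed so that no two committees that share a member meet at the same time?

2

Ops and Legal conflict, so at least 2 time slots are needed.
Using 2 time slots: Ops=2, Planning=2, Budget=2, Design=1, Strategy=2, Research=1, Safety=2, IT=1, Finance=1, Hiring=2, Legal=1. No two conflicting committees share a time slot.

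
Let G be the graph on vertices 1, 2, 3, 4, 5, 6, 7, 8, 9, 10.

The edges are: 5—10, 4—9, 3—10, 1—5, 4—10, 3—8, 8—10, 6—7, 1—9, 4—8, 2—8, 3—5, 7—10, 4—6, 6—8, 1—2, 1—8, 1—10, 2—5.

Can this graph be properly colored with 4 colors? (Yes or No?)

The chromatic number is 3. 4, 6, 8 form a triangle, so at least 3 colors are needed.
3 colors suffice: 1=green, 2=blue, 3=green, 4=green, 5=red, 6=blue, 7=red, 8=red, 9=red, 10=blue.
Since 4 ≥ 3, a proper 4-coloring certainly exists.

Yes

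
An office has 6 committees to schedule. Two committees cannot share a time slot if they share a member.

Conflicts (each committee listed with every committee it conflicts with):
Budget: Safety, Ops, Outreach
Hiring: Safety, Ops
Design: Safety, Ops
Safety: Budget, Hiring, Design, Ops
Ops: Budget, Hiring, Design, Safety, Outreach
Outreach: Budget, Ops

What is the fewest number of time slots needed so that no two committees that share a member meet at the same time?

3

Budget, Ops, Outreach all conflict with each other, so at least 3 time slots are needed.
3 time slots suffice: time slot 1 → {Ops}; time slot 2 → {Safety, Outreach}; time slot 3 → {Budget, Hiring, Design}. Each listed conflict is separated.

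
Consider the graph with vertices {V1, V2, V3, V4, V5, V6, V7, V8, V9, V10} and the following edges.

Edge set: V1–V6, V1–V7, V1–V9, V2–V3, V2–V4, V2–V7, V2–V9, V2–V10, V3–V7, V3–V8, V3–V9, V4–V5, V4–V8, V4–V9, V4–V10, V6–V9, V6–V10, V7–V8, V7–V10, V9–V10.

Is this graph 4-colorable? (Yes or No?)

The chromatic number is 4. V2, V4, V9, V10 form a clique, so at least 4 colors are needed.
4 colors suffice: color 1 → {V5, V7, V9}; color 2 → {V1, V3, V10}; color 3 → {V2, V6, V8}; color 4 → {V4}.
That is already a proper 4-coloring.

Yes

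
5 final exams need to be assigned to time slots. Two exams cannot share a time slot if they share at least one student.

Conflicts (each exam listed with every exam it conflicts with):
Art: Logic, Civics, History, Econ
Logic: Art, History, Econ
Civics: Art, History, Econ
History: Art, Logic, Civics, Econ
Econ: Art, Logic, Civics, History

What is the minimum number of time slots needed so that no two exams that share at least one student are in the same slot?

Art, Logic, History, Econ pairwise conflict, so at least 4 time slots are needed.
Using 4 time slots: Art=1, Logic=4, Civics=4, History=2, Econ=3. Each listed conflict is separated.

4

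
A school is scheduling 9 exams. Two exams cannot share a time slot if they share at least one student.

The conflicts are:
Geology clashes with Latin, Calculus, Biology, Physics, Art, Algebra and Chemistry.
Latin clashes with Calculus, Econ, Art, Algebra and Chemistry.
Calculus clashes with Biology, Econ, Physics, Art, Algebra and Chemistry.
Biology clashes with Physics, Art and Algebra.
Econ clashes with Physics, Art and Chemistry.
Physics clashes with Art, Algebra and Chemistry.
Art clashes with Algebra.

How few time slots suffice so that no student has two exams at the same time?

Geology, Calculus, Biology, Physics, Art, Algebra all conflict with each other, so at least 6 time slots are needed.
A valid assignment using 6 time slots: Geology=2, Latin=4, Calculus=1, Biology=6, Econ=2, Physics=4, Art=3, Algebra=5, Chemistry=3. Each listed conflict is separated.

6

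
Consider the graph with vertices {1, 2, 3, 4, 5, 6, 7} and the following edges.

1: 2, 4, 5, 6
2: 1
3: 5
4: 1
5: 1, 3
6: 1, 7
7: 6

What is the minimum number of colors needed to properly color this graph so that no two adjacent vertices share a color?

3 and 5 are adjacent, so at least 2 colors are needed.
2 colors suffice: color red → {1, 3, 7}; color blue → {2, 4, 5, 6}. Every edge joins two different colors.

2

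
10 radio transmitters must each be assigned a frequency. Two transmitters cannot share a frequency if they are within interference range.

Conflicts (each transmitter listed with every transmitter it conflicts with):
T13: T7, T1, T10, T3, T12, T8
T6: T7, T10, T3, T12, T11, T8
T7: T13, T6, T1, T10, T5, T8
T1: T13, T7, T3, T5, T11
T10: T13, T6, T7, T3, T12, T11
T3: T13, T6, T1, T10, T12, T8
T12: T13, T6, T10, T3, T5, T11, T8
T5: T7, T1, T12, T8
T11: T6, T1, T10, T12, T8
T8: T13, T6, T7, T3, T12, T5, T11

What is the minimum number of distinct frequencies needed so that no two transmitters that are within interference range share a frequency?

4

T6, T10, T3, T12 all conflict with each other, so at least 4 frequencies are needed.
A valid assignment using 4 frequencies: T13=3, T6=3, T7=1, T1=2, T10=2, T3=4, T12=1, T5=3, T11=4, T8=2. Each listed conflict is separated.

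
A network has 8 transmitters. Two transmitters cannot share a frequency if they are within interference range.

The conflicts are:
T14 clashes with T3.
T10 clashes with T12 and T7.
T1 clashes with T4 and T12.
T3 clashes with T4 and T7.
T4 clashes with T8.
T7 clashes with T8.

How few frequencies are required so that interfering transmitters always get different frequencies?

2

T1 and T12 conflict, so at least 2 frequencies are needed.
2 frequencies suffice: T14=1, T10=2, T1=2, T3=2, T4=1, T12=1, T7=1, T8=2. No two conflicting transmitters share a frequency.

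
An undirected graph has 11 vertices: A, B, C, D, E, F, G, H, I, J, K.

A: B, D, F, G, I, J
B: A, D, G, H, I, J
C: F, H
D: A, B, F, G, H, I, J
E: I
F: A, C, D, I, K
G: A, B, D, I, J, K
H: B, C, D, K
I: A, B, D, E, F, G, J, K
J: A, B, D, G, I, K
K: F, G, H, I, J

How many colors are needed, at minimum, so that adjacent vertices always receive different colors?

A, B, D, G, I, J are mutually adjacent (a clique of size 6), so at least 6 colors are needed.
One proper 6-coloring: A=5, B=6, C=2, D=2, E=2, F=3, G=3, H=1, I=1, J=4, K=2. No two adjacent vertices share a color.

6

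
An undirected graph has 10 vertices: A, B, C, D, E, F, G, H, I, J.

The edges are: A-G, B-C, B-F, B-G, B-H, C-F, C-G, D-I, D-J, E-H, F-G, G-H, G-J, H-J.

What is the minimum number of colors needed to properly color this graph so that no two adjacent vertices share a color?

B, C, F, G form a clique, so at least 4 colors are needed.
A valid assignment using 4 colors: A=2, B=3, C=2, D=1, E=1, F=4, G=1, H=2, I=2, J=3. Each edge has distinct colors on its endpoints.

4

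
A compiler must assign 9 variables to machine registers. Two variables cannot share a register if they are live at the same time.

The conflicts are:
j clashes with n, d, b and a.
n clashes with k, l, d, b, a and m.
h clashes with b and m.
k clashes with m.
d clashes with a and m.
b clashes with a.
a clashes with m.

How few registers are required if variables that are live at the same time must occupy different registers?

4

j, n, b, a all conflict with each other, so at least 4 registers are needed.
Using 4 registers: j=2, n=1, h=1, k=3, l=2, d=4, b=4, a=3, m=2. Every pair that conflicts lands in different registers.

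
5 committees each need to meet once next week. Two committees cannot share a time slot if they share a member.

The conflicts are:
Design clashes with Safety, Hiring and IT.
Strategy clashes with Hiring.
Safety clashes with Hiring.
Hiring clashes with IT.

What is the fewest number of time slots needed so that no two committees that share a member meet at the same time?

Design, Hiring, IT are mutually in conflict, so at least 3 time slots are needed.
3 time slots suffice: time slot 1 → {Hiring}; time slot 2 → {Design, Strategy}; time slot 3 → {Safety, IT}. No two conflicting committees share a time slot.

3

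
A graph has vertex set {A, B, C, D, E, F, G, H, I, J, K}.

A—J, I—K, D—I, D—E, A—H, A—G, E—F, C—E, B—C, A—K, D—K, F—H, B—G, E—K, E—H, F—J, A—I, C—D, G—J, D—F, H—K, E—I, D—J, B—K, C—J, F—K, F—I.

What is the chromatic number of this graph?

5

D, E, F, I, K form a clique, so at least 5 colors are needed.
5 colors suffice: color 1 → {J, K}; color 2 → {A, C, F}; color 3 → {B, D, H}; color 4 → {E, G}; color 5 → {I}. Every edge joins two different colors.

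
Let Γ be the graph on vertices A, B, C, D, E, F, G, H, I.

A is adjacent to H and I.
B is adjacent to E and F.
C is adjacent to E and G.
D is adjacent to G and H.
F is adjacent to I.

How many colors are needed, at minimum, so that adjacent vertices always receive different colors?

3

The cycle H-A-I-F-B-E-C-G-D-H has odd length 9, so it cannot be 2-colored; at least 3 colors are needed.
3 colors suffice: color 1 → {B, C, D, I}; color 2 → {A, E, F, G}; color 3 → {H}. Every edge joins two different colors.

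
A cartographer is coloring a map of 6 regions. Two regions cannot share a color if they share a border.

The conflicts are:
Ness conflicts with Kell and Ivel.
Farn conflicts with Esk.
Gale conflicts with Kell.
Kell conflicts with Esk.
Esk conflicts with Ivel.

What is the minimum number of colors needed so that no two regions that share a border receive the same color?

2

Ness and Ivel conflict, so at least 2 colors are needed.
2 colors suffice: color 1 → {Ness, Gale, Esk}; color 2 → {Farn, Kell, Ivel}. Every pair that conflicts lands in different colors.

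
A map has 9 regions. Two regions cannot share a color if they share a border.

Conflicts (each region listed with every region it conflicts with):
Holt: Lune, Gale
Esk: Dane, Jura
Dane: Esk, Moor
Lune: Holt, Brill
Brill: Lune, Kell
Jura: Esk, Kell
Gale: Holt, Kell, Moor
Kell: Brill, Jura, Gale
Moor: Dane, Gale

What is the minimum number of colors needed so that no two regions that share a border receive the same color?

The cycle Lune-Holt-Gale-Kell-Brill-Lune has odd length 5, so it cannot be 2-colored; at least 3 colors are needed.
3 colors suffice: color 1 → {Dane, Brill, Jura, Gale}; color 2 → {Holt, Esk, Kell, Moor}; color 3 → {Lune}. Every pair that conflicts lands in different colors.

3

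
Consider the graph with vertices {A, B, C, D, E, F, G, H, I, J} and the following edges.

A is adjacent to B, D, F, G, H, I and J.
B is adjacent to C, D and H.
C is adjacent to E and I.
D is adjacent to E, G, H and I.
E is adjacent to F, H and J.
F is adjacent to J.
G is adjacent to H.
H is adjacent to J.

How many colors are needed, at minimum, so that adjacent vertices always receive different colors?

A, D, G, H are pairwise adjacent (a clique of size 4), so at least 4 colors are needed.
A valid assignment using 4 colors: A=red, B=yellow, C=green, D=green, E=red, F=blue, G=yellow, H=blue, I=blue, J=green. Every edge joins two different colors.

4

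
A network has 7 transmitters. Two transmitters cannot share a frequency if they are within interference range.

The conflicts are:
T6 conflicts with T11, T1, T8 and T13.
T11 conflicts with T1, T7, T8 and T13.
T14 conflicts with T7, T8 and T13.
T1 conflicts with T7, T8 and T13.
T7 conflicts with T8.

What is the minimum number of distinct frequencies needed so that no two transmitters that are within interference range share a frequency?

T6, T11, T1, T13 all conflict with each other, so at least 4 frequencies are needed.
4 frequencies suffice: frequency 1 → {T14, T1}; frequency 2 → {T11}; frequency 3 → {T8, T13}; frequency 4 → {T6, T7}. Every pair that conflicts lands in different frequencies.

4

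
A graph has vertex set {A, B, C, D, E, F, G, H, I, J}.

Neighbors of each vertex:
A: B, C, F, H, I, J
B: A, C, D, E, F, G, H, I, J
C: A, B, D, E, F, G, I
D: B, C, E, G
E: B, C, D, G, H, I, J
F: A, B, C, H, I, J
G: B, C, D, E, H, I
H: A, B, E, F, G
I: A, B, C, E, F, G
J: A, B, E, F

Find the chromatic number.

A, B, C, F, I are mutually adjacent (a clique of size 5), so at least 5 colors are needed.
A valid assignment using 5 colors: A=4, B=1, C=2, D=5, E=3, F=3, G=4, H=2, I=5, J=2. No two adjacent vertices share a color.

5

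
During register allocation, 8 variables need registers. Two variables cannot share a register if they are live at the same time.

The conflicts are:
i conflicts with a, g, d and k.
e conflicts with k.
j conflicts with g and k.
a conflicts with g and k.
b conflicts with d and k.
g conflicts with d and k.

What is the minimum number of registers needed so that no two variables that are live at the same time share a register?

i, a, g, k all conflict with each other, so at least 4 registers are needed.
A valid assignment using 4 registers: i=3, e=2, j=3, a=4, b=2, g=2, d=1, k=1. Each listed conflict is separated.

4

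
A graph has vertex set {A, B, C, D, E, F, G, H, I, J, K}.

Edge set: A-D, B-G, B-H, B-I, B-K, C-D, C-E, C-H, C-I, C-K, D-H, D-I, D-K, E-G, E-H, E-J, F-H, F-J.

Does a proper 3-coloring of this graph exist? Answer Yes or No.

Yes

The chromatic number is 3. C, D, I are mutually adjacent, so at least 3 colors are needed.
A valid assignment using 3 colors: A=blue, B=red, C=blue, D=red, E=red, F=red, G=blue, H=green, I=green, J=blue, K=green.
That is already a proper 3-coloring.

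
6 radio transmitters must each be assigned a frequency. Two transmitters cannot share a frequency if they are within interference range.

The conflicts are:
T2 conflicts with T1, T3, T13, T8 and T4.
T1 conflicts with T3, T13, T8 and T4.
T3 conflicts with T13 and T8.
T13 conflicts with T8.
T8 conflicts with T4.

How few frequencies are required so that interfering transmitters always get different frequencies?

5

T2, T1, T3, T13, T8 pairwise conflict, so at least 5 frequencies are needed.
5 frequencies suffice: frequency 1 → {T8}; frequency 2 → {T1}; frequency 3 → {T2}; frequency 4 → {T3, T4}; frequency 5 → {T13}. Each listed conflict is separated.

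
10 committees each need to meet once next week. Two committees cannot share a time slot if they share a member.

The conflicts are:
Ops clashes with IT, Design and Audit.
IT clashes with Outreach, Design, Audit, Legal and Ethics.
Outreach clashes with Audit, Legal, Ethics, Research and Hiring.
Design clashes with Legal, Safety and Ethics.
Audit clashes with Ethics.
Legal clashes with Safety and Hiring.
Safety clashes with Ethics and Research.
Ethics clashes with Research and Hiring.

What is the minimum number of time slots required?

IT, Outreach, Audit, Ethics pairwise conflict, so at least 4 time slots are needed.
4 time slots suffice: time slot 1 → {Ops, Legal, Ethics}; time slot 2 → {IT, Safety, Hiring}; time slot 3 → {Outreach, Design}; time slot 4 → {Audit, Research}. Each listed conflict is separated.

4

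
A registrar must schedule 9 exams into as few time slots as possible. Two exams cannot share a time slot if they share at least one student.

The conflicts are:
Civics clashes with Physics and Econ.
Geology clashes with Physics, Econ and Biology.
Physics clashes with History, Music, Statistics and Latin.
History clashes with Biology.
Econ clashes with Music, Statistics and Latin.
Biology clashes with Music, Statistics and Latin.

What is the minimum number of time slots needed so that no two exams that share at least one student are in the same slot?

Econ and Statistics conflict, so at least 2 time slots are needed.
2 time slots suffice: time slot 1 → {Physics, Econ, Biology}; time slot 2 → {Civics, Geology, History, Music, Statistics, Latin}. Every pair that conflicts lands in different time slots.

2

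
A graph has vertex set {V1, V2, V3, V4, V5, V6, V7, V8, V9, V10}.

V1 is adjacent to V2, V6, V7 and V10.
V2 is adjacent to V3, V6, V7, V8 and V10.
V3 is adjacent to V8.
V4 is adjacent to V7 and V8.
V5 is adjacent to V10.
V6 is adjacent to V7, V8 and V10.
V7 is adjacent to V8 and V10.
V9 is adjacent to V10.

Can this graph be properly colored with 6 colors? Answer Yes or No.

Yes

The chromatic number is 5. V1, V2, V6, V7, V10 are mutually adjacent (a clique of size 5), so at least 5 colors are needed.
One proper 5-coloring: V1=5, V2=3, V3=1, V4=3, V5=1, V6=4, V7=1, V8=2, V9=1, V10=2.
Since 6 ≥ 5, a proper 6-coloring certainly exists.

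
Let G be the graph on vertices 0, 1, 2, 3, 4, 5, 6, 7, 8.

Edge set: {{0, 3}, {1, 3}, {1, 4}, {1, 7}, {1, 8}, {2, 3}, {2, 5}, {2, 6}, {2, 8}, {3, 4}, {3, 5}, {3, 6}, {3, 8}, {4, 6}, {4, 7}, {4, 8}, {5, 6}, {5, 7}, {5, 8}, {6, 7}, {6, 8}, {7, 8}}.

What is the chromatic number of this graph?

5

2, 3, 5, 6, 8 are pairwise adjacent (a clique of size 5), so at least 5 colors are needed.
5 colors suffice: color red → {0, 8}; color blue → {3, 7}; color green → {1, 6}; color yellow → {4, 5}; color purple → {2}. Each edge has distinct colors on its endpoints.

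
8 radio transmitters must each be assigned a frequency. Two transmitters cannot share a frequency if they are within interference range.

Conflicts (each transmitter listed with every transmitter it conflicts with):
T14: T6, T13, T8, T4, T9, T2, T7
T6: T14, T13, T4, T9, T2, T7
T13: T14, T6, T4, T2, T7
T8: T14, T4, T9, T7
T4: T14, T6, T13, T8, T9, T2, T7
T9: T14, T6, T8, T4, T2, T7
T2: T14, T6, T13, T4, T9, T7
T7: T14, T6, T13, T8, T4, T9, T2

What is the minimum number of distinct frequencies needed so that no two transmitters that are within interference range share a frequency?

T14, T6, T13, T4, T2, T7 pairwise conflict, so at least 6 frequencies are needed.
6 frequencies suffice: frequency 1 → {T7}; frequency 2 → {T4}; frequency 3 → {T14}; frequency 4 → {T8, T2}; frequency 5 → {T13, T9}; frequency 6 → {T6}. Every pair that conflicts lands in different frequencies.

6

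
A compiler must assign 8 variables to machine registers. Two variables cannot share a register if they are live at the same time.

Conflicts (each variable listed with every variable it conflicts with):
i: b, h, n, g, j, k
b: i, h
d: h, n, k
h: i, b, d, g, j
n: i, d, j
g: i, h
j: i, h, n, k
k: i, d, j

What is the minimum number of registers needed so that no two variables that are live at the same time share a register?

3

i, j, k pairwise conflict, so at least 3 registers are needed.
3 registers suffice: register 1 → {i, d}; register 2 → {h, n, k}; register 3 → {b, g, j}. Each listed conflict is separated.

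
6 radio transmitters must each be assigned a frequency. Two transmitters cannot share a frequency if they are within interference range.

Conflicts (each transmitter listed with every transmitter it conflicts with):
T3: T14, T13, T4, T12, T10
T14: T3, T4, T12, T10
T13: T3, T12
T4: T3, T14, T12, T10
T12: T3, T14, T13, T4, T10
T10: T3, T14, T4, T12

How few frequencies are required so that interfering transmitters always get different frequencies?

T3, T14, T4, T12, T10 are mutually in conflict, so at least 5 frequencies are needed.
5 frequencies suffice: frequency 1 → {T3}; frequency 2 → {T12}; frequency 3 → {T13, T4}; frequency 4 → {T10}; frequency 5 → {T14}. No two conflicting transmitters share a frequency.

5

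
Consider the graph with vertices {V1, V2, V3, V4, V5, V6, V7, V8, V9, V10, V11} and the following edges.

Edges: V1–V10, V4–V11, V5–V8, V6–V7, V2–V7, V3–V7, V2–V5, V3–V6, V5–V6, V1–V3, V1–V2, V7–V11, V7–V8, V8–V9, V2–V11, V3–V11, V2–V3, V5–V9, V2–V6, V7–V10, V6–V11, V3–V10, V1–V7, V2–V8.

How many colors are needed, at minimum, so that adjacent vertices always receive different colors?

5

V2, V3, V6, V7, V11 form a clique, so at least 5 colors are needed.
One proper 5-coloring: V1=4, V2=1, V3=3, V4=1, V5=2, V6=4, V7=2, V8=3, V9=1, V10=1, V11=5. Every edge joins two different colors.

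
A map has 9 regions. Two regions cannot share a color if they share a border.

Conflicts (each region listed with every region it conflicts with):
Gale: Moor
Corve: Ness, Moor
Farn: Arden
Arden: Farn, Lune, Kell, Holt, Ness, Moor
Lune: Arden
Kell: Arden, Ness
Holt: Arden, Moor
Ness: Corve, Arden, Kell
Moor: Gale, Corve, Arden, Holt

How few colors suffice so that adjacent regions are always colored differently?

3

Arden, Kell, Ness all conflict with each other, so at least 3 colors are needed.
3 colors suffice: color 1 → {Gale, Corve, Arden}; color 2 → {Farn, Lune, Ness, Moor}; color 3 → {Kell, Holt}. Every pair that conflicts lands in different colors.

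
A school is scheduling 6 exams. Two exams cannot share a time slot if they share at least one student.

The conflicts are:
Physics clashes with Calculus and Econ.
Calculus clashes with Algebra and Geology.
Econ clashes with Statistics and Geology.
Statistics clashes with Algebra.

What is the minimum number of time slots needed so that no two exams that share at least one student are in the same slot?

3

The cycle Statistics-Econ-Geology-Calculus-Algebra-Statistics has odd length 5, so it cannot be 2-colored; at least 3 time slots are needed.
Using 3 time slots: Physics=2, Calculus=1, Econ=1, Statistics=2, Algebra=3, Geology=2. No two conflicting exams share a time slot.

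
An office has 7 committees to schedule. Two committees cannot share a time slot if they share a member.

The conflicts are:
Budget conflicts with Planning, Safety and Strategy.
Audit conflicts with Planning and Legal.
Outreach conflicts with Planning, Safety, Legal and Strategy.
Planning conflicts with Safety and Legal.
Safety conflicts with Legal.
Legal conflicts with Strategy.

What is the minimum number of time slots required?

4

Outreach, Planning, Safety, Legal are mutually in conflict, so at least 4 time slots are needed.
4 time slots suffice: time slot 1 → {Planning, Strategy}; time slot 2 → {Budget, Legal}; time slot 3 → {Audit, Outreach}; time slot 4 → {Safety}. Every pair that conflicts lands in different time slots.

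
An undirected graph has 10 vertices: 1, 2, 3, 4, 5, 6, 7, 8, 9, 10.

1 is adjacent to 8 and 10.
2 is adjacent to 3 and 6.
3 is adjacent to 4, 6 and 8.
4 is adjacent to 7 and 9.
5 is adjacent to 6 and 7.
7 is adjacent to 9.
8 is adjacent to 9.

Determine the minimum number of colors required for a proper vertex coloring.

3

2, 3, 6 are mutually adjacent, so at least 3 colors are needed.
3 colors suffice: 1=red, 2=green, 3=red, 4=green, 5=red, 6=blue, 7=blue, 8=blue, 9=red, 10=blue. Each edge has distinct colors on its endpoints.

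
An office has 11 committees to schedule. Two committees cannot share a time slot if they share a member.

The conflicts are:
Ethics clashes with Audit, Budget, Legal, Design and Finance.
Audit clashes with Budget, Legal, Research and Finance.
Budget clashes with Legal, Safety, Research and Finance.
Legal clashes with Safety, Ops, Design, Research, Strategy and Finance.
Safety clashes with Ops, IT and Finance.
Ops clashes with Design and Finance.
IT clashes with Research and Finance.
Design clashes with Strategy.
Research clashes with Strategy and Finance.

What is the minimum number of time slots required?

Ethics, Audit, Budget, Legal, Finance all conflict with each other, so at least 5 time slots are needed.
5 time slots suffice: time slot 1 → {Legal, IT}; time slot 2 → {Design, Finance}; time slot 3 → {Ethics, Safety, Research}; time slot 4 → {Budget, Ops, Strategy}; time slot 5 → {Audit}. Every pair that conflicts lands in different time slots.

5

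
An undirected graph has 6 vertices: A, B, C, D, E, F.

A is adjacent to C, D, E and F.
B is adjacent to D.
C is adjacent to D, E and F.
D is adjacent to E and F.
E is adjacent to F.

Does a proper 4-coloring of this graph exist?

A, C, D, E, F are pairwise adjacent (a clique of size 5), so at least 5 colors are needed.
So 4 colors are not enough.

No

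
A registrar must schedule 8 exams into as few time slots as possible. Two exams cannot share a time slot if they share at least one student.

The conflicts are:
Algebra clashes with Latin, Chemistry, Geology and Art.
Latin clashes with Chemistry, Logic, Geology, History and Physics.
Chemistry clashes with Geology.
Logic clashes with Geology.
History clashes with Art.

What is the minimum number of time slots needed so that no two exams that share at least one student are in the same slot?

Algebra, Latin, Chemistry, Geology pairwise conflict, so at least 4 time slots are needed.
A valid assignment using 4 time slots: Algebra=3, Latin=1, Chemistry=4, Logic=3, Geology=2, History=2, Art=1, Physics=2. No two conflicting exams share a time slot.

4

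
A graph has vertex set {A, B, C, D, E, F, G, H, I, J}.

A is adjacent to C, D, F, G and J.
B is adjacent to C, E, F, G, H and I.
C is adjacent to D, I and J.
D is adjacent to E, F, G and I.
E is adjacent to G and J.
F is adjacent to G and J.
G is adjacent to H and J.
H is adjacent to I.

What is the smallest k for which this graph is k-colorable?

A, D, F, G are pairwise adjacent (a clique of size 4), so at least 4 colors are needed.
4 colors suffice: color 1 → {C, G}; color 2 → {B, D, J}; color 3 → {A, E, I}; color 4 → {F, H}. Every edge joins two different colors.

4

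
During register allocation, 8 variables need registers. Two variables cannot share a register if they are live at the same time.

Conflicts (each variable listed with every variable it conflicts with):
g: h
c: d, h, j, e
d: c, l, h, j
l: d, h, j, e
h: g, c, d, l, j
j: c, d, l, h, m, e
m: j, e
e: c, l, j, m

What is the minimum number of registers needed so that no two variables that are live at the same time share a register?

d, l, h, j pairwise conflict, so at least 4 registers are needed.
4 registers suffice: register 1 → {g, j}; register 2 → {h, e}; register 3 → {d, m}; register 4 → {c, l}. No two conflicting variables share a register.

4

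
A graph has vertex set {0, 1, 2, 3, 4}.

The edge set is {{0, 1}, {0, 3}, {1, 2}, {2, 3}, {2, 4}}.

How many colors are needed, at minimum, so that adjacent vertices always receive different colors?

2

0 and 1 are adjacent, so at least 2 colors are needed.
2 colors suffice: color red → {0, 2}; color blue → {1, 3, 4}. Every edge joins two different colors.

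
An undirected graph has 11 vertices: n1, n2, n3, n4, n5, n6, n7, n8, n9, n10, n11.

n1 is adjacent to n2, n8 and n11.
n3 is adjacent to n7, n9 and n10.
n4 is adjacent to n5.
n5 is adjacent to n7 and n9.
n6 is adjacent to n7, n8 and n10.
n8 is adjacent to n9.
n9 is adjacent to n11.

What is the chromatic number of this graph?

The cycle n7-n6-n8-n9-n3-n7 has odd length 5, so it cannot be 2-colored; at least 3 colors are needed.
3 colors suffice: color 1 → {n1, n4, n7, n9, n10}; color 2 → {n2, n3, n5, n8, n11}; color 3 → {n6}. No two adjacent vertices share a color.

3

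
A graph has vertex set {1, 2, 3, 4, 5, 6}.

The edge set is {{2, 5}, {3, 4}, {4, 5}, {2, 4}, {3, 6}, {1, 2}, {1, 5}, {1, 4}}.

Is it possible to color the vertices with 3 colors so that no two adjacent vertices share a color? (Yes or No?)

1, 2, 4, 5 form a clique, so at least 4 colors are needed.
So 3 colors are not enough.

No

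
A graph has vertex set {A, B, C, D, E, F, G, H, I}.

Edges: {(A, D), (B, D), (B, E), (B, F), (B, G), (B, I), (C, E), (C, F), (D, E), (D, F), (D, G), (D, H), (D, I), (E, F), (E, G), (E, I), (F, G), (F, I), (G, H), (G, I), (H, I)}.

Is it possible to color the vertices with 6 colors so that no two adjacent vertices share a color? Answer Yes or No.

Yes

The chromatic number is 6. B, D, E, F, G, I are mutually adjacent (a clique of size 6), so at least 6 colors are needed.
6 colors suffice: A=2, B=6, C=1, D=1, E=3, F=4, G=5, H=3, I=2.
That is already a proper 6-coloring.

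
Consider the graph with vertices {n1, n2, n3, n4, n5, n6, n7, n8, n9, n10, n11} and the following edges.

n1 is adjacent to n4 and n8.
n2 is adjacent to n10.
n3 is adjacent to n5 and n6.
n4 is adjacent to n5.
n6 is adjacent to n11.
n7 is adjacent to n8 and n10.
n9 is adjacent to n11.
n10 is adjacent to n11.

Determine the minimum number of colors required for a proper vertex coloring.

The cycle n4-n1-n8-n7-n10-n11-n6-n3-n5-n4 has odd length 9, so it cannot be 2-colored; at least 3 colors are needed.
3 colors suffice: color R → {n2, n3, n4, n7, n11}; color B → {n1, n5, n6, n9, n10}; color G → {n8}. No two adjacent vertices share a color.

3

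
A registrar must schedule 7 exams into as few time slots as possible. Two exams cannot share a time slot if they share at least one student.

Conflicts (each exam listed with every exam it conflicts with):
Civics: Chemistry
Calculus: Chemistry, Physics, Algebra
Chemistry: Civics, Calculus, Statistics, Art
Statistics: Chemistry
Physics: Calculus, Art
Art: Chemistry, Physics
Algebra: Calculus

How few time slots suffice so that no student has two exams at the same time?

2

Chemistry and Statistics conflict, so at least 2 time slots are needed.
2 time slots suffice: Civics=2, Calculus=2, Chemistry=1, Statistics=2, Physics=1, Art=2, Algebra=1. Every pair that conflicts lands in different time slots.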